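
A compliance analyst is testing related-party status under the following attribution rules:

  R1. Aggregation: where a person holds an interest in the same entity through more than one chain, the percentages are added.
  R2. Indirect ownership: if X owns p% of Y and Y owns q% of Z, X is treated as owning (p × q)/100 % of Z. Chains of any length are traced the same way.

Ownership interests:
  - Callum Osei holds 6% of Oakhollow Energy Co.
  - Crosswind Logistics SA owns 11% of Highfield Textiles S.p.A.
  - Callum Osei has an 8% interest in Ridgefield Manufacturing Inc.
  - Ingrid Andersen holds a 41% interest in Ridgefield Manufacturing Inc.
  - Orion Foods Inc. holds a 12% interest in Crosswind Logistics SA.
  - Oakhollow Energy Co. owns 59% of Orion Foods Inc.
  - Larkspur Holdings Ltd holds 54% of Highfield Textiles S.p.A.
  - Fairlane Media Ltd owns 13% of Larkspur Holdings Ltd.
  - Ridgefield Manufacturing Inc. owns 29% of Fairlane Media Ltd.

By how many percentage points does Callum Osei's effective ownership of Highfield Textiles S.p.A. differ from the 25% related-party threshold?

24.790408

Chain via Oakhollow Energy Co. → Orion Foods Inc. → Crosswind Logistics SA (R2): 6% × 59% × 12% × 11% = 0.046728% of Highfield Textiles S.p.A.
Chain via Ridgefield Manufacturing Inc. → Fairlane Media Ltd → Larkspur Holdings Ltd (R2): 8% × 29% × 13% × 54% = 0.162864% of Highfield Textiles S.p.A.
Aggregating (R1): 0.046728% + 0.162864% = 0.209592%.
0.209592% falls short of the 25% threshold by 24.790408 percentage points.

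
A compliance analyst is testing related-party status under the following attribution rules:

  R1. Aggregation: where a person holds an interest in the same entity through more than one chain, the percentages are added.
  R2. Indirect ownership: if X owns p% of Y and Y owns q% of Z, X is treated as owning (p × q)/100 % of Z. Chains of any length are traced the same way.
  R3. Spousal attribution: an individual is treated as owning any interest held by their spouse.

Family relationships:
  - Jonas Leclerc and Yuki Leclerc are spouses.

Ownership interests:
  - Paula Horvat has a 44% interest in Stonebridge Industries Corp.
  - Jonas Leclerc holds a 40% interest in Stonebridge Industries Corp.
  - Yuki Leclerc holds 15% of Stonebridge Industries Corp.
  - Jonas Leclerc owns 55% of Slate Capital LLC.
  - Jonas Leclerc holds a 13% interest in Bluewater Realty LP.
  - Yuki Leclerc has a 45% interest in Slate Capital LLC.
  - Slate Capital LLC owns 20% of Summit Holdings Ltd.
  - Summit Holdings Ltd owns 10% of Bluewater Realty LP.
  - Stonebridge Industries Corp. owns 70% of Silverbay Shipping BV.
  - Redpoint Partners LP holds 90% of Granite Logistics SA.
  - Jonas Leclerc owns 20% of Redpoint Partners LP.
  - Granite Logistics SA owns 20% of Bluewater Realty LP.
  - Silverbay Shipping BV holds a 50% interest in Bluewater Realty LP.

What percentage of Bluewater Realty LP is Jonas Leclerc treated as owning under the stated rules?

37.85%

By spousal attribution (R3), Jonas Leclerc is treated as also owning Yuki Leclerc's interest in Slate Capital LLC, giving 55% + 45% = 100%.
By spousal attribution (R3), Jonas Leclerc is treated as also owning Yuki Leclerc's interest in Stonebridge Industries Corp, giving 40% + 15% = 55%.
Chain via Slate Capital LLC → Summit Holdings Ltd (R2): 100% × 20% × 10% = 2% of Bluewater Realty LP.
Chain via Redpoint Partners LP → Granite Logistics SA (R2): 20% × 90% × 20% = 3.6% of Bluewater Realty LP.
Chain via Stonebridge Industries Corp. → Silverbay Shipping BV (R2): 55% × 70% × 50% = 19.25% of Bluewater Realty LP.
Direct interest in Bluewater Realty LP: 13%.
Aggregating (R1): 2% + 3.6% + 19.25% + 13% = 37.85%.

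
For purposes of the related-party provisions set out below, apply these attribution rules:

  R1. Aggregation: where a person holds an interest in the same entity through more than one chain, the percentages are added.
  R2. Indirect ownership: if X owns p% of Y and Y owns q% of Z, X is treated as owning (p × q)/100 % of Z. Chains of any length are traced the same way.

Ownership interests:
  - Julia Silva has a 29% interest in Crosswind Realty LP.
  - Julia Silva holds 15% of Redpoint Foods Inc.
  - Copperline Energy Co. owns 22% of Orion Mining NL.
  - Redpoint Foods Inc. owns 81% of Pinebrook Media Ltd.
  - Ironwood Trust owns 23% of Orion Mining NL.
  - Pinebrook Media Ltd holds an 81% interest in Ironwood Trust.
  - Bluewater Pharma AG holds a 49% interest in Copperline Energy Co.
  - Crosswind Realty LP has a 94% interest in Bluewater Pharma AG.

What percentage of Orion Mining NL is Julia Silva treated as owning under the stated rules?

Chain via Crosswind Realty LP → Bluewater Pharma AG → Copperline Energy Co. (R2): 29% × 94% × 49% × 22% = 2.938628% of Orion Mining NL.
Chain via Redpoint Foods Inc. → Pinebrook Media Ltd → Ironwood Trust (R2): 15% × 81% × 81% × 23% = 2.263545% of Orion Mining NL.
Aggregating (R1): 2.938628% + 2.263545% = 5.202173%.

5.202173%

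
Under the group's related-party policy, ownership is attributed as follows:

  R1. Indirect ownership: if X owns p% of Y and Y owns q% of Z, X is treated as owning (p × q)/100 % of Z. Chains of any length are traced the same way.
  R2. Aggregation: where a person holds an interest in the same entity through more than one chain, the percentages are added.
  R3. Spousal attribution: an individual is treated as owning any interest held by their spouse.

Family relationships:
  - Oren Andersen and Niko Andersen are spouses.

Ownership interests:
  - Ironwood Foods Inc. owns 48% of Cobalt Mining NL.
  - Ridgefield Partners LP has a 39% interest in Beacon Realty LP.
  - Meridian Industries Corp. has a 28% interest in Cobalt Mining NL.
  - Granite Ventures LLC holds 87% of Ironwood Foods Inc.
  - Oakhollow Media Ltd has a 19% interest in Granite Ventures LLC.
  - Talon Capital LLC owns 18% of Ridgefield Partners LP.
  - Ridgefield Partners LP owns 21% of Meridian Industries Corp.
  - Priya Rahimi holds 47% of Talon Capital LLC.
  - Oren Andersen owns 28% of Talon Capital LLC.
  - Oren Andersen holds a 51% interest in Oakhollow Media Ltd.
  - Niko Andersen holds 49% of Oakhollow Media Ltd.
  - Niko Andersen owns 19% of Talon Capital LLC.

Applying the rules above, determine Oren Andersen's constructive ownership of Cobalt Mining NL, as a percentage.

8.431848%

By spousal attribution (R3), Oren Andersen is treated as also owning Niko Andersen's interest in Talon Capital LLC, giving 28% + 19% = 47%.
By spousal attribution (R3), Oren Andersen is treated as also owning Niko Andersen's interest in Oakhollow Media Ltd, giving 51% + 49% = 100%.
Chain via Talon Capital LLC → Ridgefield Partners LP → Meridian Industries Corp. (R1): 47% × 18% × 21% × 28% = 0.497448% of Cobalt Mining NL.
Chain via Oakhollow Media Ltd → Granite Ventures LLC → Ironwood Foods Inc. (R1): 100% × 19% × 87% × 48% = 7.9344% of Cobalt Mining NL.
Aggregating (R2): 0.497448% + 7.9344% = 8.431848%.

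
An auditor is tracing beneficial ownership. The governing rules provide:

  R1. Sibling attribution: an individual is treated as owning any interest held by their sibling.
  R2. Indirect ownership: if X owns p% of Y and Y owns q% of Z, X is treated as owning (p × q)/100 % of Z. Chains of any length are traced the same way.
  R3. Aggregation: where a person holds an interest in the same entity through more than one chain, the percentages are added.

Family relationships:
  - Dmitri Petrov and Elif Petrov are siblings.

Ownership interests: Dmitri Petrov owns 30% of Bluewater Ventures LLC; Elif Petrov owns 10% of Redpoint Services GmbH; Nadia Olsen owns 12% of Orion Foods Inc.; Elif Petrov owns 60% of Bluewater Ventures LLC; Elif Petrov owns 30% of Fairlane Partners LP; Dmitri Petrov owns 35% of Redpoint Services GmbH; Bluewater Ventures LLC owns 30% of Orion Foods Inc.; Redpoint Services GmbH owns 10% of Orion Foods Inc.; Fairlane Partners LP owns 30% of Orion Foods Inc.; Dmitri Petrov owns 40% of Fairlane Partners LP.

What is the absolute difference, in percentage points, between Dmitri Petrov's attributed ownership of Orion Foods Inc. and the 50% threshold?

By sibling attribution (R1), Dmitri Petrov is treated as also owning Elif Petrov's interest in Bluewater Ventures LLC, giving 30% + 60% = 90%.
By sibling attribution (R1), Dmitri Petrov is treated as also owning Elif Petrov's interest in Fairlane Partners LP, giving 40% + 30% = 70%.
By sibling attribution (R1), Dmitri Petrov is treated as also owning Elif Petrov's interest in Redpoint Services GmbH, giving 35% + 10% = 45%.
Chain via Bluewater Ventures LLC (R2): 90% × 30% = 27% of Orion Foods Inc.
Chain via Fairlane Partners LP (R2): 70% × 30% = 21% of Orion Foods Inc.
Chain via Redpoint Services GmbH (R2): 45% × 10% = 4.5% of Orion Foods Inc.
Aggregating (R3): 27% + 21% + 4.5% = 52.5%.
52.5% exceeds the 50% threshold by 2.5 percentage points.

2.5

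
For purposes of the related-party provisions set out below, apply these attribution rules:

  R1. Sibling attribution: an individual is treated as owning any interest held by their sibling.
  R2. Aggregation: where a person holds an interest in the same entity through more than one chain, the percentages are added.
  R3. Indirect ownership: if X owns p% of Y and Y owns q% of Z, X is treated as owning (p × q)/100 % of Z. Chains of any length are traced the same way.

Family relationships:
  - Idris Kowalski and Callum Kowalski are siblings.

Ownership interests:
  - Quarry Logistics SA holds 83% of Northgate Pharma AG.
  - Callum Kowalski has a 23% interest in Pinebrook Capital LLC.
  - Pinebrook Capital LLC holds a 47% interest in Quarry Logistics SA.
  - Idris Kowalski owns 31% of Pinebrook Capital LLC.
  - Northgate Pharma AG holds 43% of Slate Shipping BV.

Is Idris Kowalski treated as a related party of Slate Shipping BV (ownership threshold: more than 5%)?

Yes

By sibling attribution (R1), Idris Kowalski is treated as also owning Callum Kowalski's interest in Pinebrook Capital LLC, giving 31% + 23% = 54%.
Chain via Pinebrook Capital LLC → Quarry Logistics SA → Northgate Pharma AG (R3): 54% × 47% × 83% × 43% = 9.058122% of Slate Shipping BV.
9.058122% exceeds the 5% threshold, so Idris is a related party to Slate Shipping BV.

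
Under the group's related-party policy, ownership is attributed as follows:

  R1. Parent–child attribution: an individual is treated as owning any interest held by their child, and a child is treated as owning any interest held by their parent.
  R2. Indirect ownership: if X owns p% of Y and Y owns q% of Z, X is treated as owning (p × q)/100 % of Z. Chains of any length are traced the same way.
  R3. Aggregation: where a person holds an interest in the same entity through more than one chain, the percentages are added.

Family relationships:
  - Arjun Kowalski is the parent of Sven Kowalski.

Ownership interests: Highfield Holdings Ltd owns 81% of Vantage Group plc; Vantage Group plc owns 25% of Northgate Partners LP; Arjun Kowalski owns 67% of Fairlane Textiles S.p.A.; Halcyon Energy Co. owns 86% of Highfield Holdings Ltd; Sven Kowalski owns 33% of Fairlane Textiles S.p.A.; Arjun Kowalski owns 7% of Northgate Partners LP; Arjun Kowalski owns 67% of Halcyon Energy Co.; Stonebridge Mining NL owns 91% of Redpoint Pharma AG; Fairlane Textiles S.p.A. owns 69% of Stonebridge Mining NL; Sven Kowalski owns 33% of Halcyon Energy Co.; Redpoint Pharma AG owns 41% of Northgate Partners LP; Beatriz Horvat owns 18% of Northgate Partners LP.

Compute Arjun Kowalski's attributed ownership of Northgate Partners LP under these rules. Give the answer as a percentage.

By parent–child attribution (R1), Arjun Kowalski is treated as also owning Sven Kowalski's interest in Fairlane Textiles S.p.A, giving 67% + 33% = 100%.
By parent–child attribution (R1), Arjun Kowalski is treated as also owning Sven Kowalski's interest in Halcyon Energy Co, giving 67% + 33% = 100%.
Chain via Fairlane Textiles S.p.A. → Stonebridge Mining NL → Redpoint Pharma AG (R2): 100% × 69% × 91% × 41% = 25.7439% of Northgate Partners LP.
Chain via Halcyon Energy Co. → Highfield Holdings Ltd → Vantage Group plc (R2): 100% × 86% × 81% × 25% = 17.415% of Northgate Partners LP.
Direct interest in Northgate Partners LP: 7%.
Aggregating (R3): 25.7439% + 17.415% + 7% = 50.1589%.

50.1589%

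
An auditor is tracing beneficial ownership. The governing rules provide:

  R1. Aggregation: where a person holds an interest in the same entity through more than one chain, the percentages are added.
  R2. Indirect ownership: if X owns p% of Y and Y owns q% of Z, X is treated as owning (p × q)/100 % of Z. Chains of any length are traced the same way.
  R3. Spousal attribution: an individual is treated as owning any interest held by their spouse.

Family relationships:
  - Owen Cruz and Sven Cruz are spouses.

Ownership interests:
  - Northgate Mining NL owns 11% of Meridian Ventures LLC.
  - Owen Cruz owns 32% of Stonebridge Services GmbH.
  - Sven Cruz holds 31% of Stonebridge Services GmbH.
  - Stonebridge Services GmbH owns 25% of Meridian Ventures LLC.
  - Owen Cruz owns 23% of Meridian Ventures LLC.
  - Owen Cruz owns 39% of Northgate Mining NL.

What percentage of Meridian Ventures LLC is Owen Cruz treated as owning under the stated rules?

43.04%

By spousal attribution (R3), Owen Cruz is treated as also owning Sven Cruz's interest in Stonebridge Services GmbH, giving 32% + 31% = 63%.
Chain via Northgate Mining NL (R2): 39% × 11% = 4.29% of Meridian Ventures LLC.
Chain via Stonebridge Services GmbH (R2): 63% × 25% = 15.75% of Meridian Ventures LLC.
Direct interest in Meridian Ventures LLC: 23%.
Aggregating (R1): 4.29% + 15.75% + 23% = 43.04%.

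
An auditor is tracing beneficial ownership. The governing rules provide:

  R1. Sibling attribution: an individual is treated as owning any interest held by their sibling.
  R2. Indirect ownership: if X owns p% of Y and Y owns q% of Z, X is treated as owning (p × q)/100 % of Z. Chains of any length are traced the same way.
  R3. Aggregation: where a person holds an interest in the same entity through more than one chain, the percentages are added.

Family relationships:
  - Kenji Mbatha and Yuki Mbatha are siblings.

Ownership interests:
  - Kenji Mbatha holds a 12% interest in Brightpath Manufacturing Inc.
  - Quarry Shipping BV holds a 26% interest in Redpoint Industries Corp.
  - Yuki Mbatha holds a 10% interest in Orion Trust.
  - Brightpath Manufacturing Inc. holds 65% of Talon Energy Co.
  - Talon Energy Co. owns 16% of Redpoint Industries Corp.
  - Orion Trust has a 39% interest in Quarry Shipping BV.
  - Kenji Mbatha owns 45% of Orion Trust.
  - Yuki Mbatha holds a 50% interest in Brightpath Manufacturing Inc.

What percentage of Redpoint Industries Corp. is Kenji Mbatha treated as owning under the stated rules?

12.025%

By sibling attribution (R1), Kenji Mbatha is treated as also owning Yuki Mbatha's interest in Brightpath Manufacturing Inc, giving 12% + 50% = 62%.
By sibling attribution (R1), Kenji Mbatha is treated as also owning Yuki Mbatha's interest in Orion Trust, giving 45% + 10% = 55%.
Chain via Brightpath Manufacturing Inc. → Talon Energy Co. (R2): 62% × 65% × 16% = 6.448% of Redpoint Industries Corp.
Chain via Orion Trust → Quarry Shipping BV (R2): 55% × 39% × 26% = 5.577% of Redpoint Industries Corp.
Aggregating (R3): 6.448% + 5.577% = 12.025%.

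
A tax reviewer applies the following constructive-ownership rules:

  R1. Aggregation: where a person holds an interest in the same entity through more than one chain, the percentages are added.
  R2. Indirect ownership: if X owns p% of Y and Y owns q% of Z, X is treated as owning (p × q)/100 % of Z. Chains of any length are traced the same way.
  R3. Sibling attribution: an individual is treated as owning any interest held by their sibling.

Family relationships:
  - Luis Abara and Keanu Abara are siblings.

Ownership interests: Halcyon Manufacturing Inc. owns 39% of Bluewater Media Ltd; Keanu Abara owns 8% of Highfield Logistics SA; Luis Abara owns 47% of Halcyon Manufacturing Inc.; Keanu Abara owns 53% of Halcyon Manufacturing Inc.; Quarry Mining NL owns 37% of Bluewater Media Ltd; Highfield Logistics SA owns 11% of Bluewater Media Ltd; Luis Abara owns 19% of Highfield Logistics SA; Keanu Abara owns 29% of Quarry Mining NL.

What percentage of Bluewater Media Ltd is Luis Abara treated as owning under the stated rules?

By sibling attribution (R3), Luis Abara is treated as also owning Keanu Abara's interest in Halcyon Manufacturing Inc, giving 47% + 53% = 100%.
By sibling attribution (R3), Luis Abara is treated as also owning Keanu Abara's interest in Highfield Logistics SA, giving 19% + 8% = 27%.
By sibling attribution (R3), Luis Abara is treated as owning Keanu Abara's 29% interest in Quarry Mining NL.
Chain via Halcyon Manufacturing Inc. (R2): 100% × 39% = 39% of Bluewater Media Ltd.
Chain via Highfield Logistics SA (R2): 27% × 11% = 2.97% of Bluewater Media Ltd.
Chain via Quarry Mining NL (R2): 29% × 37% = 10.73% of Bluewater Media Ltd.
Aggregating (R1): 39% + 2.97% + 10.73% = 52.7%.

52.7%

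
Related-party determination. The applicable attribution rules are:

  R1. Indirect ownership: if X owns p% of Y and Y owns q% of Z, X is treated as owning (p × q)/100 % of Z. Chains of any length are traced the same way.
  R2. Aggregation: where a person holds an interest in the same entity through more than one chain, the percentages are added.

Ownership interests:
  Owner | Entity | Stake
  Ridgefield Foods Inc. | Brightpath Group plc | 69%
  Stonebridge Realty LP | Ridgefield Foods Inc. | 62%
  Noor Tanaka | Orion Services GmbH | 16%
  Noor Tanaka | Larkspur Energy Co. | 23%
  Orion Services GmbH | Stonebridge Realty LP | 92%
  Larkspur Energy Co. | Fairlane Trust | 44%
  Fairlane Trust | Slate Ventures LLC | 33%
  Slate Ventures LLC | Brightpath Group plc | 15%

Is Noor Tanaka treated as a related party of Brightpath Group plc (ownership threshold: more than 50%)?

No

Chain via Larkspur Energy Co. → Fairlane Trust → Slate Ventures LLC (R1): 23% × 44% × 33% × 15% = 0.50094% of Brightpath Group plc.
Chain via Orion Services GmbH → Stonebridge Realty LP → Ridgefield Foods Inc. (R1): 16% × 92% × 62% × 69% = 6.297216% of Brightpath Group plc.
Aggregating (R2): 0.50094% + 6.297216% = 6.798156%.
6.798156% does not exceed the 50% threshold, so Noor is not a related party to Brightpath Group plc.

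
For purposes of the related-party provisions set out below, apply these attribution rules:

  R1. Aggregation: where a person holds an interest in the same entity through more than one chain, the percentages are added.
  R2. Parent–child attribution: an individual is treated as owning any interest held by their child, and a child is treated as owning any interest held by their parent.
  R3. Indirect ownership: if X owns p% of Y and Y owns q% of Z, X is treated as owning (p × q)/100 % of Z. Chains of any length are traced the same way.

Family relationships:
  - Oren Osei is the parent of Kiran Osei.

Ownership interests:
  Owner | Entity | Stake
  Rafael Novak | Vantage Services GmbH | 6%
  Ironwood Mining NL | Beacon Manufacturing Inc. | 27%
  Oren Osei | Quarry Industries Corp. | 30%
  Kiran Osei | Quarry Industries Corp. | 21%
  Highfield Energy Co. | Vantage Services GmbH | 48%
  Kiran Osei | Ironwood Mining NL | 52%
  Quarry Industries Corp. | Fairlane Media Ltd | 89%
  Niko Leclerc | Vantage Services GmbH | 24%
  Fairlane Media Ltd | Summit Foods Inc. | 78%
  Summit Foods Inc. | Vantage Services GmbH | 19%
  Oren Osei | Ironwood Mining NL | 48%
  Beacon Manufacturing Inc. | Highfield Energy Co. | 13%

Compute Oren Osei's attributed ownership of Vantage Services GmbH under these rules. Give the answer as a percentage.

8.411598%

By parent–child attribution (R2), Oren Osei is treated as also owning Kiran Osei's interest in Quarry Industries Corp, giving 30% + 21% = 51%.
By parent–child attribution (R2), Oren Osei is treated as also owning Kiran Osei's interest in Ironwood Mining NL, giving 48% + 52% = 100%.
Chain via Quarry Industries Corp. → Fairlane Media Ltd → Summit Foods Inc. (R3): 51% × 89% × 78% × 19% = 6.726798% of Vantage Services GmbH.
Chain via Ironwood Mining NL → Beacon Manufacturing Inc. → Highfield Energy Co. (R3): 100% × 27% × 13% × 48% = 1.6848% of Vantage Services GmbH.
Aggregating (R1): 6.726798% + 1.6848% = 8.411598%.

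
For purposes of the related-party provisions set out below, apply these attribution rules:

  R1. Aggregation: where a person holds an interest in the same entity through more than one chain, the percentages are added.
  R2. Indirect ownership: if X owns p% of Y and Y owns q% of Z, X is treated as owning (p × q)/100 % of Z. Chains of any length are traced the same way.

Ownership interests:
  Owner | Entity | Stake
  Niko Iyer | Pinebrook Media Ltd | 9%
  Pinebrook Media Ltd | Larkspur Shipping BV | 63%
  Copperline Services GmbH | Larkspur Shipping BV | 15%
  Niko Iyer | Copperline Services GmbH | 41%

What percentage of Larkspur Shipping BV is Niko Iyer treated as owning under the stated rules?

11.82%

Chain via Pinebrook Media Ltd (R2): 9% × 63% = 5.67% of Larkspur Shipping BV.
Chain via Copperline Services GmbH (R2): 41% × 15% = 6.15% of Larkspur Shipping BV.
Aggregating (R1): 5.67% + 6.15% = 11.82%.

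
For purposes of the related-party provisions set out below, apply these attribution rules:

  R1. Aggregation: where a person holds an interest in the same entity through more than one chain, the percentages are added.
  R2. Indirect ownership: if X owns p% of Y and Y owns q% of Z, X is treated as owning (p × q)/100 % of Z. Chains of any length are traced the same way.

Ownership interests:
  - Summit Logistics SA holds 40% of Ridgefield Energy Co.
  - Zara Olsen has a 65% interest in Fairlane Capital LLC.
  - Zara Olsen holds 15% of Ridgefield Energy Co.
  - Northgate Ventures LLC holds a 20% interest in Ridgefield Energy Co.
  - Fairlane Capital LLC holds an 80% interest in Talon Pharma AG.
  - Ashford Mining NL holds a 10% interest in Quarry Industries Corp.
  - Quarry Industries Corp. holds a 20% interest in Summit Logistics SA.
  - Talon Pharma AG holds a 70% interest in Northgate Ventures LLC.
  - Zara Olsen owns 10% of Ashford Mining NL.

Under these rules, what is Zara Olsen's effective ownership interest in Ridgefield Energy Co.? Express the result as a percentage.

Chain via Ashford Mining NL → Quarry Industries Corp. → Summit Logistics SA (R2): 10% × 10% × 20% × 40% = 0.08% of Ridgefield Energy Co.
Chain via Fairlane Capital LLC → Talon Pharma AG → Northgate Ventures LLC (R2): 65% × 80% × 70% × 20% = 7.28% of Ridgefield Energy Co.
Direct interest in Ridgefield Energy Co: 15%.
Aggregating (R1): 0.08% + 7.28% + 15% = 22.36%.

22.36%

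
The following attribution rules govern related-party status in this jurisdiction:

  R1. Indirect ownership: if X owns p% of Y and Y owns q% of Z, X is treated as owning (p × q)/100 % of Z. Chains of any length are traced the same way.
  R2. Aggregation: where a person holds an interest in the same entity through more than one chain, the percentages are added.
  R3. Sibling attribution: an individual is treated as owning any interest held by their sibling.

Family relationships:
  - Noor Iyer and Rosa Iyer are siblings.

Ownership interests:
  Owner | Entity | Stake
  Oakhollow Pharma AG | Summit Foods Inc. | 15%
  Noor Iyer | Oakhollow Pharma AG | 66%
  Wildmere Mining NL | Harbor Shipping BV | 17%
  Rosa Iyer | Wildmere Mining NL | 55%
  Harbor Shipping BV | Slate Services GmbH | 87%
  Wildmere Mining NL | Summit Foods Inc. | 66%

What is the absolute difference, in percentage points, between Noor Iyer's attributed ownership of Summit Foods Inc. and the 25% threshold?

By sibling attribution (R3), Noor Iyer is treated as owning Rosa Iyer's 55% interest in Wildmere Mining NL.
Chain via Oakhollow Pharma AG (R1): 66% × 15% = 9.9% of Summit Foods Inc.
Chain via Wildmere Mining NL (R1): 55% × 66% = 36.3% of Summit Foods Inc.
Aggregating (R2): 9.9% + 36.3% = 46.2%.
46.2% exceeds the 25% threshold by 21.2 percentage points.

21.2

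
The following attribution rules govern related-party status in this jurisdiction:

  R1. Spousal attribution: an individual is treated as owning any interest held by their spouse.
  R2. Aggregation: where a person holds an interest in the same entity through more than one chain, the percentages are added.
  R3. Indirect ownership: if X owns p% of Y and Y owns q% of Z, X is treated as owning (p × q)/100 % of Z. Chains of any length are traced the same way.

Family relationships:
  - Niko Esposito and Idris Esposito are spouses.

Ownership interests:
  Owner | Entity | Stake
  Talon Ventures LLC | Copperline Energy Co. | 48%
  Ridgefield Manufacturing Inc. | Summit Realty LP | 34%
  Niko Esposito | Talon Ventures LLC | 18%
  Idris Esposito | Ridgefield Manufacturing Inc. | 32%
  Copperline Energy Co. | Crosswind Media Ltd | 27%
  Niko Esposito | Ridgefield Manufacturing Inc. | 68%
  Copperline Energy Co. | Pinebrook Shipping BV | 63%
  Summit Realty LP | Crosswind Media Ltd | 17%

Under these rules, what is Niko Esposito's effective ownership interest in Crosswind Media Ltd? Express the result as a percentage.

8.1128%

By spousal attribution (R1), Niko Esposito is treated as also owning Idris Esposito's interest in Ridgefield Manufacturing Inc, giving 68% + 32% = 100%.
Chain via Ridgefield Manufacturing Inc. → Summit Realty LP (R3): 100% × 34% × 17% = 5.78% of Crosswind Media Ltd.
Chain via Talon Ventures LLC → Copperline Energy Co. (R3): 18% × 48% × 27% = 2.3328% of Crosswind Media Ltd.
Aggregating (R2): 5.78% + 2.3328% = 8.1128%.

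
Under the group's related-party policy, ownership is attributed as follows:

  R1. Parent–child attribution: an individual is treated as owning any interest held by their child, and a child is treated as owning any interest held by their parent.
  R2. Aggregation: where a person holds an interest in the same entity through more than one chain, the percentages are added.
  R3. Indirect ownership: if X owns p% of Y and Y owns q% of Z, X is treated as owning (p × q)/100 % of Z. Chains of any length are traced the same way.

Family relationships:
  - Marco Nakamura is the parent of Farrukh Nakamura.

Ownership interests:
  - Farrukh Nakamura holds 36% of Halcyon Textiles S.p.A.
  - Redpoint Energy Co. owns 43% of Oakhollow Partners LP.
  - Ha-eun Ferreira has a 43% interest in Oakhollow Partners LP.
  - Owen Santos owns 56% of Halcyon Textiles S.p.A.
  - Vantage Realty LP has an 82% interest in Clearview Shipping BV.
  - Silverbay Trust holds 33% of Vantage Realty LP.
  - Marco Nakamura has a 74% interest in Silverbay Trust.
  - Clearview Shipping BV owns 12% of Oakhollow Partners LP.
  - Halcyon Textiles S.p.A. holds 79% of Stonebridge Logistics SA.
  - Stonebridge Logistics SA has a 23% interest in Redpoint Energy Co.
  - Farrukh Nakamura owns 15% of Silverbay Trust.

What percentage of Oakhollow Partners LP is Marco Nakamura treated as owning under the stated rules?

5.702724%

By parent–child attribution (R1), Marco Nakamura is treated as also owning Farrukh Nakamura's interest in Silverbay Trust, giving 74% + 15% = 89%.
By parent–child attribution (R1), Marco Nakamura is treated as owning Farrukh Nakamura's 36% interest in Halcyon Textiles S.p.A.
Chain via Silverbay Trust → Vantage Realty LP → Clearview Shipping BV (R3): 89% × 33% × 82% × 12% = 2.890008% of Oakhollow Partners LP.
Chain via Halcyon Textiles S.p.A. → Stonebridge Logistics SA → Redpoint Energy Co. (R3): 36% × 79% × 23% × 43% = 2.812716% of Oakhollow Partners LP.
Aggregating (R2): 2.890008% + 2.812716% = 5.702724%.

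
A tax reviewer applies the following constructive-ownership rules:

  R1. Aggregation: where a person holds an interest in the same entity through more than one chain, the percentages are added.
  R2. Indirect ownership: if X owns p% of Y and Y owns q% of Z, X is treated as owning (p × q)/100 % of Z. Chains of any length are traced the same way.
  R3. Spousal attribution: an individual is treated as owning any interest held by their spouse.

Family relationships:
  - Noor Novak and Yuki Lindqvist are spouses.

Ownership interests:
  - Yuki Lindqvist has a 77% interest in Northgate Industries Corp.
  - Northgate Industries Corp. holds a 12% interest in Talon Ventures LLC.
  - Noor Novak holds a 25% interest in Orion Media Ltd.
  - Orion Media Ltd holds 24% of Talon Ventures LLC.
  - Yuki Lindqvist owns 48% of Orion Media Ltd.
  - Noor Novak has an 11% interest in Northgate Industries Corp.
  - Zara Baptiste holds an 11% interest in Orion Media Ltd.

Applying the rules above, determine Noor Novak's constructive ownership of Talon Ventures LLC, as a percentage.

28.08%

By spousal attribution (R3), Noor Novak is treated as also owning Yuki Lindqvist's interest in Northgate Industries Corp, giving 11% + 77% = 88%.
By spousal attribution (R3), Noor Novak is treated as also owning Yuki Lindqvist's interest in Orion Media Ltd, giving 25% + 48% = 73%.
Chain via Northgate Industries Corp. (R2): 88% × 12% = 10.56% of Talon Ventures LLC.
Chain via Orion Media Ltd (R2): 73% × 24% = 17.52% of Talon Ventures LLC.
Aggregating (R1): 10.56% + 17.52% = 28.08%.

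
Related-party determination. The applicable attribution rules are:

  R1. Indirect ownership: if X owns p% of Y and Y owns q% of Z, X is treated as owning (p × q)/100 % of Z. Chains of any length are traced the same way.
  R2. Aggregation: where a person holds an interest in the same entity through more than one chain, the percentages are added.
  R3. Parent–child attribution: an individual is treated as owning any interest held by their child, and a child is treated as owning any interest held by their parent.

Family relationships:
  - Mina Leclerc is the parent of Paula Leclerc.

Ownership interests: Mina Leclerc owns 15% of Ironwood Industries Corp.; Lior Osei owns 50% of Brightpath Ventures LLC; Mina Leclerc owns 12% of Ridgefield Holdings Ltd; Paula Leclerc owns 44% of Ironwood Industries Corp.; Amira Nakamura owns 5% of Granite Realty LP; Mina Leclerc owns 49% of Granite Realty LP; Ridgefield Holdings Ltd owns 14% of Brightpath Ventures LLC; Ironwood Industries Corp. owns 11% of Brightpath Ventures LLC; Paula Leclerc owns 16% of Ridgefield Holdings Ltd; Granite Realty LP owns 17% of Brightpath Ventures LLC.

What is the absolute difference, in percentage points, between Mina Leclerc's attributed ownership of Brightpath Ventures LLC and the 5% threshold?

By parent–child attribution (R3), Mina Leclerc is treated as also owning Paula Leclerc's interest in Ironwood Industries Corp, giving 15% + 44% = 59%.
By parent–child attribution (R3), Mina Leclerc is treated as also owning Paula Leclerc's interest in Ridgefield Holdings Ltd, giving 12% + 16% = 28%.
Chain via Granite Realty LP (R1): 49% × 17% = 8.33% of Brightpath Ventures LLC.
Chain via Ironwood Industries Corp. (R1): 59% × 11% = 6.49% of Brightpath Ventures LLC.
Chain via Ridgefield Holdings Ltd (R1): 28% × 14% = 3.92% of Brightpath Ventures LLC.
Aggregating (R2): 8.33% + 6.49% + 3.92% = 18.74%.
18.74% exceeds the 5% threshold by 13.74 percentage points.

13.74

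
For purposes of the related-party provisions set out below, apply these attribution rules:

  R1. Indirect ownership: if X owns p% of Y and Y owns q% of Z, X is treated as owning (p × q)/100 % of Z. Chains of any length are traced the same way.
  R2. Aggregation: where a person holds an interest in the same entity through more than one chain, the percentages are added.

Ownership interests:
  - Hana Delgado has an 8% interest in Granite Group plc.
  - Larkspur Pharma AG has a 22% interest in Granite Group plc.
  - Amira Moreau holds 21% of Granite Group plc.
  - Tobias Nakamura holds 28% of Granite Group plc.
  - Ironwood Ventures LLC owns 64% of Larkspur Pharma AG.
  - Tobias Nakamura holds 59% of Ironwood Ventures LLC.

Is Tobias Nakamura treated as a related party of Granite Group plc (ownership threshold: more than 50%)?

No

Chain via Ironwood Ventures LLC → Larkspur Pharma AG (R1): 59% × 64% × 22% = 8.3072% of Granite Group plc.
Direct interest in Granite Group plc: 28%.
Aggregating (R2): 8.3072% + 28% = 36.3072%.
36.3072% does not exceed the 50% threshold, so Tobias is not a related party to Granite Group plc.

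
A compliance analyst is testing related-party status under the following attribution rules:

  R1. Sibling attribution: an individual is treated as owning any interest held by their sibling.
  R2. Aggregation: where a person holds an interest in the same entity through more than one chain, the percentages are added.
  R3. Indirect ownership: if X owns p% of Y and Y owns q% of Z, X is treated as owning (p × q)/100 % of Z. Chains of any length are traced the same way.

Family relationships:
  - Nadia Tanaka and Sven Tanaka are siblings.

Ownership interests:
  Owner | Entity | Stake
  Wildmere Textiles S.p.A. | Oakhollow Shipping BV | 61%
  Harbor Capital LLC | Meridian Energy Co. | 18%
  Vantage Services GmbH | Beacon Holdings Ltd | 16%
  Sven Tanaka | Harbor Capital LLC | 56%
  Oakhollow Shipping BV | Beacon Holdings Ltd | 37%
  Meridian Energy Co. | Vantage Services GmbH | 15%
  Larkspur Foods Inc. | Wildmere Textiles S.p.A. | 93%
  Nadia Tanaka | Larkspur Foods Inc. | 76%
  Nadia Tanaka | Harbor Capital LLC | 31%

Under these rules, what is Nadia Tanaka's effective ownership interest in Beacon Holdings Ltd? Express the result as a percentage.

By sibling attribution (R1), Nadia Tanaka is treated as also owning Sven Tanaka's interest in Harbor Capital LLC, giving 31% + 56% = 87%.
Chain via Harbor Capital LLC → Meridian Energy Co. → Vantage Services GmbH (R3): 87% × 18% × 15% × 16% = 0.37584% of Beacon Holdings Ltd.
Chain via Larkspur Foods Inc. → Wildmere Textiles S.p.A. → Oakhollow Shipping BV (R3): 76% × 93% × 61% × 37% = 15.952476% of Beacon Holdings Ltd.
Aggregating (R2): 0.37584% + 15.952476% = 16.328316%.

16.328316%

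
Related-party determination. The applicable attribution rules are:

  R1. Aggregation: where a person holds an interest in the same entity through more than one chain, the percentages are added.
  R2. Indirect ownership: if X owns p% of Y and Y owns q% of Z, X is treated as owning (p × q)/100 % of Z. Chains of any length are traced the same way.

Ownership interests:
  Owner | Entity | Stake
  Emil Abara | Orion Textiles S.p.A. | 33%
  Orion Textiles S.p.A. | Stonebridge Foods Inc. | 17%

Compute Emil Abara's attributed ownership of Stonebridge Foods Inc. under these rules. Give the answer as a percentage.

Chain via Orion Textiles S.p.A. (R2): 33% × 17% = 5.61% of Stonebridge Foods Inc.

5.61%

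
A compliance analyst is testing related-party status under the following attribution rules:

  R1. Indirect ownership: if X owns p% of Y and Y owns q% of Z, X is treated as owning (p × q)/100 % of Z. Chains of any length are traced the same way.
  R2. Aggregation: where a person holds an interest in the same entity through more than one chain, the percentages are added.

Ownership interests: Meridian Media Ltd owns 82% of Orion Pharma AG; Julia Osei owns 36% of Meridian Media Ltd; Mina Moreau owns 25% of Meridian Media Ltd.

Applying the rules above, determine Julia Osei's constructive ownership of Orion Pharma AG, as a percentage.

29.52%

Chain via Meridian Media Ltd (R1): 36% × 82% = 29.52% of Orion Pharma AG.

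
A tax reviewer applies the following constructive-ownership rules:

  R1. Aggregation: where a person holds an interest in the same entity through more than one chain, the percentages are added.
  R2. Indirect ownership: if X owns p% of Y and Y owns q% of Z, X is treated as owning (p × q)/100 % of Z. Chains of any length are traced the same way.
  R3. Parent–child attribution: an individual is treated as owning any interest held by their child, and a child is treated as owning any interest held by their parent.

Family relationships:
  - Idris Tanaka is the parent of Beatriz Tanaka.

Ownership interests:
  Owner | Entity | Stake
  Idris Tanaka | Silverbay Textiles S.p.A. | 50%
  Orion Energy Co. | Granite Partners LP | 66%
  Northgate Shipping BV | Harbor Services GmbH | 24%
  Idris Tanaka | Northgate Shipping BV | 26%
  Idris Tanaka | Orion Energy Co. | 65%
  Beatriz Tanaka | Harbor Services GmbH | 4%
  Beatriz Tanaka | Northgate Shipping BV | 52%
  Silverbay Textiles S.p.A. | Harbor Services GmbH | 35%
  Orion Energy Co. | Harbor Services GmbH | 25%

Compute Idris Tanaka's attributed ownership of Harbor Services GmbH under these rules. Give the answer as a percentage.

By parent–child attribution (R3), Idris Tanaka is treated as also owning Beatriz Tanaka's interest in Northgate Shipping BV, giving 26% + 52% = 78%.
By parent–child attribution (R3), Idris Tanaka is treated as owning Beatriz Tanaka's 4% interest in Harbor Services GmbH.
Chain via Northgate Shipping BV (R2): 78% × 24% = 18.72% of Harbor Services GmbH.
Chain via Orion Energy Co. (R2): 65% × 25% = 16.25% of Harbor Services GmbH.
Chain via Silverbay Textiles S.p.A. (R2): 50% × 35% = 17.5% of Harbor Services GmbH.
Direct interest in Harbor Services GmbH: 4%.
Aggregating (R1): 18.72% + 16.25% + 17.5% + 4% = 56.47%.

56.47%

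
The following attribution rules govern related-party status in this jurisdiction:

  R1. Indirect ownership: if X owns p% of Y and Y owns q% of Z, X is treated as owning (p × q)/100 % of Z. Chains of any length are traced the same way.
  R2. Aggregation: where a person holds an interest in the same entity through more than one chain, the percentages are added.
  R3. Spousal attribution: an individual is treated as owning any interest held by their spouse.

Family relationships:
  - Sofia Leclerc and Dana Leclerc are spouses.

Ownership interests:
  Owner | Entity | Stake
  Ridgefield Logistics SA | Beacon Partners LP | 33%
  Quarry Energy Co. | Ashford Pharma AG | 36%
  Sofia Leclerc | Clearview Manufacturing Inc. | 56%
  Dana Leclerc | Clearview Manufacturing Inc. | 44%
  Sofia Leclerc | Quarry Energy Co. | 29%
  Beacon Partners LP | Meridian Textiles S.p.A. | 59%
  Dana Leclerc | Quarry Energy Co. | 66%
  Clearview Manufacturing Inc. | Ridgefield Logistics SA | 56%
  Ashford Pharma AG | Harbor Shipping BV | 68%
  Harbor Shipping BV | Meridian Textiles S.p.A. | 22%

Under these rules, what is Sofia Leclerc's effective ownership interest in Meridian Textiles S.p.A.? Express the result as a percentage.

By spousal attribution (R3), Sofia Leclerc is treated as also owning Dana Leclerc's interest in Quarry Energy Co, giving 29% + 66% = 95%.
By spousal attribution (R3), Sofia Leclerc is treated as also owning Dana Leclerc's interest in Clearview Manufacturing Inc, giving 56% + 44% = 100%.
Chain via Quarry Energy Co. → Ashford Pharma AG → Harbor Shipping BV (R1): 95% × 36% × 68% × 22% = 5.11632% of Meridian Textiles S.p.A.
Chain via Clearview Manufacturing Inc. → Ridgefield Logistics SA → Beacon Partners LP (R1): 100% × 56% × 33% × 59% = 10.9032% of Meridian Textiles S.p.A.
Aggregating (R2): 5.11632% + 10.9032% = 16.01952%.

16.01952%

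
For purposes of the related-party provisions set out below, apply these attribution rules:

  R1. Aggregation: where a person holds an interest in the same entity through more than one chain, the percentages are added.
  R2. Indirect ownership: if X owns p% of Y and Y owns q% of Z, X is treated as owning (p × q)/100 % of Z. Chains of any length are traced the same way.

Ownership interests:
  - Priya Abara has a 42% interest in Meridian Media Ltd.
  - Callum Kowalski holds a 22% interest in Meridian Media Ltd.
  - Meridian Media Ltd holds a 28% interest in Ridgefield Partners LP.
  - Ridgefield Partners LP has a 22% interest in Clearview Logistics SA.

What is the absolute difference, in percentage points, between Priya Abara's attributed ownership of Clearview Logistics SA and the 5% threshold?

2.4128

Chain via Meridian Media Ltd → Ridgefield Partners LP (R2): 42% × 28% × 22% = 2.5872% of Clearview Logistics SA.
2.5872% falls short of the 5% threshold by 2.4128 percentage points.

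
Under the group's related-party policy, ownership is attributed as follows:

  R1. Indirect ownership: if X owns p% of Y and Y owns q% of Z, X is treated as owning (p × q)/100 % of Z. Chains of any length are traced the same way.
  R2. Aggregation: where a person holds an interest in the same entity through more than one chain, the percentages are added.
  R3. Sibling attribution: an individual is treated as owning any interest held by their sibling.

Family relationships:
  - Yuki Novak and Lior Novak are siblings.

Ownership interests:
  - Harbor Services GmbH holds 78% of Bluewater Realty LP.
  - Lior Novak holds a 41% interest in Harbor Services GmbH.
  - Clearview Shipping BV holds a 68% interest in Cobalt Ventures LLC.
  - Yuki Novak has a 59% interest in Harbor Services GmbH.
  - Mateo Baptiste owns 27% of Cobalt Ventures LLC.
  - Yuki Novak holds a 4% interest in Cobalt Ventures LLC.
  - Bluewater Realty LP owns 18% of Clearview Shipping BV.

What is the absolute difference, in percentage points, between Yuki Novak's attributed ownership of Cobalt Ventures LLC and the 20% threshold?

6.4528

By sibling attribution (R3), Yuki Novak is treated as also owning Lior Novak's interest in Harbor Services GmbH, giving 59% + 41% = 100%.
Chain via Harbor Services GmbH → Bluewater Realty LP → Clearview Shipping BV (R1): 100% × 78% × 18% × 68% = 9.5472% of Cobalt Ventures LLC.
Direct interest in Cobalt Ventures LLC: 4%.
Aggregating (R2): 9.5472% + 4% = 13.5472%.
13.5472% falls short of the 20% threshold by 6.4528 percentage points.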